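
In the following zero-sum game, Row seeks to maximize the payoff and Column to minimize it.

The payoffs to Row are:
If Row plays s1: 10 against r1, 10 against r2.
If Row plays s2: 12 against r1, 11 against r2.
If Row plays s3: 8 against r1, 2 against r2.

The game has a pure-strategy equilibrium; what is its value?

Row minima: 10, 11, 2 → Row's maximin is 11.
Column maxima: 12, 11 → Column's minimax is 11.
They coincide at (s2, r2), so the value is 11.

11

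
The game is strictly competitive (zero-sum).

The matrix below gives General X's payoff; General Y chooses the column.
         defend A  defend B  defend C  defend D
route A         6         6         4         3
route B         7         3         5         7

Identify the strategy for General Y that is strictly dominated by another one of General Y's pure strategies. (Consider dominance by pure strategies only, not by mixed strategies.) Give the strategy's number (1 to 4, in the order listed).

General Y prefers columns that give General X less. Compare defend A with defend C: 4 < 6, 5 < 7.
So defend C strictly dominates defend A for General Y; defend A is strictly dominated.

1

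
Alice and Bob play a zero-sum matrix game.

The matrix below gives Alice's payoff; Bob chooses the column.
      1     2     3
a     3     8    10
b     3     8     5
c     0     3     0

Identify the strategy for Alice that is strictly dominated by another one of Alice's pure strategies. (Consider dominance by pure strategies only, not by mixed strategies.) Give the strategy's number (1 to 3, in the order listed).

Compare c with a: 3 > 0, 8 > 3, 10 > 0.
So a strictly dominates c for Alice; c is strictly dominated.

3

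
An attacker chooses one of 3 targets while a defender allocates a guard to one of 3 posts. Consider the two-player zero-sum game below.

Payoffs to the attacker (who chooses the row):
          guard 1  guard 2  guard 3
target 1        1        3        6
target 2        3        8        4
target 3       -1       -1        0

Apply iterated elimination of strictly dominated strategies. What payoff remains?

3

Column guard 3 is strictly dominated by guard 1 for the defender (1<6, 3<4, -1<0); eliminate guard 3.
Row target 1 is strictly dominated by row target 2 (3>1, 8>3); eliminate target 1.
Row target 3 is strictly dominated by row target 2 (3>-1, 8>-1); eliminate target 3.
Column guard 2 is strictly dominated by guard 1 for the defender (3<8); eliminate guard 2.
Only (target 2, guard 1) remains, with payoff 3.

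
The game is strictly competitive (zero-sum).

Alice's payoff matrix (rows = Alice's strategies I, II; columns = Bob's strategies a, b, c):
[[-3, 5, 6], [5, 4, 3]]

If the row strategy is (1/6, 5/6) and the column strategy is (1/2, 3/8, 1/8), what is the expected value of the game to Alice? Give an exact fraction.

23/6

Against (1/2, 3/8, 1/8), each row's expected payoff is I: 9/8; II: 35/8.
Taking the (1/6, 5/6)-weighted average: (1/6)·(9/8) + (5/6)·(35/8) = 23/6.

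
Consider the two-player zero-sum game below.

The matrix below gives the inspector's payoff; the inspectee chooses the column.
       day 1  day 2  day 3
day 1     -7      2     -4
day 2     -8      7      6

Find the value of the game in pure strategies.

Row minima: -7, -8 → the inspector's maximin is -7.
Column maxima: -7, 7, 6 → the inspectee's minimax is -7.
They coincide at (day 1, day 1), so the value is -7.

-7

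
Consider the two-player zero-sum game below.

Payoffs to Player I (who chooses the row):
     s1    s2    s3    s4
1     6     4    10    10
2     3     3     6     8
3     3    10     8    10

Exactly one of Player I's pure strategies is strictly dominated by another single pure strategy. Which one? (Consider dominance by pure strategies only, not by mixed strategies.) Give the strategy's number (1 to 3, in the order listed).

Compare 2 with 1: 6 > 3, 4 > 3, 10 > 6, 10 > 8.
So 1 strictly dominates 2 for Player I; 2 is strictly dominated.

2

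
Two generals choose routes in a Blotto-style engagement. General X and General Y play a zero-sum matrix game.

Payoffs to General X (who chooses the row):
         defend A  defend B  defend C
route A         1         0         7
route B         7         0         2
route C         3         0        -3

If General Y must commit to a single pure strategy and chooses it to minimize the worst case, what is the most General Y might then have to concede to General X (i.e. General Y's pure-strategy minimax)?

0

The worst case (largest entry) in each column is defend A: 7, defend B: 0, defend C: 7.
The best (smallest) of these is 0.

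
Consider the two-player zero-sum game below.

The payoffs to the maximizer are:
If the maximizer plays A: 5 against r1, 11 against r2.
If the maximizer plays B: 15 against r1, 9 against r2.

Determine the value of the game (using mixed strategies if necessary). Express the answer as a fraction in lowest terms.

10

Row minima are 5 and 9, so the maximizer's maximin is 9; column maxima are 15 and 11, so the minimizer's minimax is 11. These differ, so the equilibrium is in mixed strategies.
Let the maximizer play A with probability p. The minimizer is indifferent when 5p + 15(1−p) = 11p + 9(1−p), giving p = 1/2.
Let the minimizer play r1 with probability q. The maximizer is indifferent when 5q + 11(1−q) = 15q + 9(1−q), giving q = 1/6.
The value is 5·(1/6) + (11)·(5/6) = 10.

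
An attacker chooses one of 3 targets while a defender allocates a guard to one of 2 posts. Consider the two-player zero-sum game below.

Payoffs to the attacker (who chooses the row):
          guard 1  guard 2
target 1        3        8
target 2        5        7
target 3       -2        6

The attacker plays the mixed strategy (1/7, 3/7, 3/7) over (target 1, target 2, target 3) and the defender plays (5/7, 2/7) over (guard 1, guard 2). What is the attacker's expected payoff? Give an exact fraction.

22/7

Against (5/7, 2/7), each row's expected payoff is target 1: 31/7; target 2: 39/7; target 3: 2/7.
Taking the (1/7, 3/7, 3/7)-weighted average: (1/7)·(31/7) + (3/7)·(39/7) + (3/7)·(2/7) = 22/7.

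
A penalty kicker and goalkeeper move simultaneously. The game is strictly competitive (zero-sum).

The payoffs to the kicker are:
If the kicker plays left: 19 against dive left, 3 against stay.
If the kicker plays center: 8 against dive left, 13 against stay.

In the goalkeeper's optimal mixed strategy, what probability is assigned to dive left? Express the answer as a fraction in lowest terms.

Row minima are 3 and 8, so the kicker's maximin is 8; column maxima are 19 and 13, so the goalkeeper's minimax is 13. These differ, so the equilibrium is in mixed strategies.
Let the goalkeeper play dive left with probability q. The kicker is indifferent when 19q + 3(1−q) = 8q + 13(1−q), giving q = 10/21.

10/21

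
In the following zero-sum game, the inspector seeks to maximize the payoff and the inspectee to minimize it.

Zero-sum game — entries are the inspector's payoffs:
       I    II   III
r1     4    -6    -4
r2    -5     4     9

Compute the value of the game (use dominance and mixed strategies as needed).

Column III is strictly dominated by II for the inspectee (it gives the inspector more in every row).
The remaining 2×2 game on (r1, r2) × (I, II) has no saddle point. Let the inspector play r1 with probability p; indifference gives 4p − 5(1−p) = −6p + 4(1−p), so p = 9/19.
Similarly the inspectee's optimal q on I is 10/19, and the value is 4·(10/19) + (-6)·(9/19) = -14/19.

-14/19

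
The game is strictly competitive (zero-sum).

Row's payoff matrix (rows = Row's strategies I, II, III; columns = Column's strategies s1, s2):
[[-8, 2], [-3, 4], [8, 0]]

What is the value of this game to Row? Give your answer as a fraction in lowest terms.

32/15

Row I is strictly dominated by row II, so Row never plays it.
The remaining 2×2 game on (II, III) × (s1, s2) has no saddle point. Let Row play II with probability p; indifference gives −3p + 8(1−p) = 4p, so p = 8/15.
Similarly Column's optimal q on s1 is 4/15, and the value is -3·(4/15) + (4)·(11/15) = 32/15.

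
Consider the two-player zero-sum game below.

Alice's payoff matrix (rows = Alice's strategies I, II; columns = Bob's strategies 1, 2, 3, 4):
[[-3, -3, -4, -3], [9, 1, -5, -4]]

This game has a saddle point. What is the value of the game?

Row minima: -4, -5 → Alice's maximin is -4.
Column maxima: 9, 1, -4, -3 → Bob's minimax is -4.
They coincide at (I, 3), so the value is -4.

-4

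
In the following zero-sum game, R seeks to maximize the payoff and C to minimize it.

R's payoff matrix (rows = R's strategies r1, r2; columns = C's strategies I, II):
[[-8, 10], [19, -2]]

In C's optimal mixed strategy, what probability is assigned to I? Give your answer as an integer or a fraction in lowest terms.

Row minima are -8 and -2, so R's maximin is -2; column maxima are 19 and 10, so C's minimax is 10. These differ, so the equilibrium is in mixed strategies.
Let C play I with probability q. R is indifferent when −8q + 10(1−q) = 19q − 2(1−q), giving q = 4/13.

4/13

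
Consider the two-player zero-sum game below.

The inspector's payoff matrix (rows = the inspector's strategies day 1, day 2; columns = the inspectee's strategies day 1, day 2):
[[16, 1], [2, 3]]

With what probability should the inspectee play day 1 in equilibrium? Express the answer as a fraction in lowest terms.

1/8

Row minima are 1 and 2, so the inspector's maximin is 2; column maxima are 16 and 3, so the inspectee's minimax is 3. These differ, so the equilibrium is in mixed strategies.
Let the inspectee play day 1 with probability q. The inspector is indifferent when 16q + (1−q) = 2q + 3(1−q), giving q = 1/8.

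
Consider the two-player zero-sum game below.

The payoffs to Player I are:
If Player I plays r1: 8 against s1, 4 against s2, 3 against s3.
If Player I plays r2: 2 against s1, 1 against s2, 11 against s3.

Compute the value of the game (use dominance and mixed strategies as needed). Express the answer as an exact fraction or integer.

Column s1 is strictly dominated by s2 for Player II (it gives Player I more in every row).
The remaining 2×2 game on (r1, r2) × (s2, s3) has no saddle point. Let Player I play r1 with probability p; indifference gives 4p + (1−p) = 3p + 11(1−p), so p = 10/11.
Similarly Player II's optimal q on s2 is 8/11, and the value is 4·(8/11) + (3)·(3/11) = 41/11.

41/11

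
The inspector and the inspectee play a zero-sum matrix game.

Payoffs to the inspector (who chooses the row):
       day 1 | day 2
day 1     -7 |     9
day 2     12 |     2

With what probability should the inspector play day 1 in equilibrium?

Row minima are -7 and 2, so the inspector's maximin is 2; column maxima are 12 and 9, so the inspectee's minimax is 9. These differ, so the equilibrium is in mixed strategies.
Let the inspector play day 1 with probability p. The inspectee is indifferent when −7p + 12(1−p) = 9p + 2(1−p), giving p = 5/13.

5/13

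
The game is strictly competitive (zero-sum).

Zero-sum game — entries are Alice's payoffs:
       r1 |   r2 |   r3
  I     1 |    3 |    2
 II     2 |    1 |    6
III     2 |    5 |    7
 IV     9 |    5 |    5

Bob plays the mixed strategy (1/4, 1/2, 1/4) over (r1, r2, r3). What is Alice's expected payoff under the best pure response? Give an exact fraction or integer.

I: (1)·(1/4) + (3)·(1/2) + (2)·(1/4) = 9/4.
II: (2)·(1/4) + (1)·(1/2) + (6)·(1/4) = 5/2.
III: (2)·(1/4) + (5)·(1/2) + (7)·(1/4) = 19/4.
IV: (9)·(1/4) + (5)·(1/2) + (5)·(1/4) = 6.
The best pure response is IV with expected payoff 6.

6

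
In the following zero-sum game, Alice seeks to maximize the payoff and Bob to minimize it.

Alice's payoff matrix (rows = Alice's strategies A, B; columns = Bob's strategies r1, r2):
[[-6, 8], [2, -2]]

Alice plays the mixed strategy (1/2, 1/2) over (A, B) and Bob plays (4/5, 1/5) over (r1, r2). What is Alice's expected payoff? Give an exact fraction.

Against (4/5, 1/5), each row's expected payoff is A: -16/5; B: 6/5.
Taking the (1/2, 1/2)-weighted average: (1/2)·(-16/5) + (1/2)·(6/5) = -1.

-1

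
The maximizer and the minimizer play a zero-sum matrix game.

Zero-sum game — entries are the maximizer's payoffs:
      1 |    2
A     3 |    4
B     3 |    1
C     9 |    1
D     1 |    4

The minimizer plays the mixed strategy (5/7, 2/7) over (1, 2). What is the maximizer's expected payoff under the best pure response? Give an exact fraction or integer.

47/7

A: (3)·(5/7) + (4)·(2/7) = 23/7.
B: (3)·(5/7) + (1)·(2/7) = 17/7.
C: (9)·(5/7) + (1)·(2/7) = 47/7.
D: (1)·(5/7) + (4)·(2/7) = 13/7.
The best pure response is C with expected payoff 47/7.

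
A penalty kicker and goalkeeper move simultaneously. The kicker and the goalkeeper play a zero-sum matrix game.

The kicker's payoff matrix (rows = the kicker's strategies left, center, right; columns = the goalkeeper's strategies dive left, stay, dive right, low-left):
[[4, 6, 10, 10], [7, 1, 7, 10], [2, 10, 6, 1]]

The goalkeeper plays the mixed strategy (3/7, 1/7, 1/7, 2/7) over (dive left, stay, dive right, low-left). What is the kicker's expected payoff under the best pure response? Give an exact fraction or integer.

left: (4)·(3/7) + (6)·(1/7) + (10)·(1/7) + (10)·(2/7) = 48/7.
center: (7)·(3/7) + (1)·(1/7) + (7)·(1/7) + (10)·(2/7) = 7.
right: (2)·(3/7) + (10)·(1/7) + (6)·(1/7) + (1)·(2/7) = 24/7.
The best pure response is center with expected payoff 7.

7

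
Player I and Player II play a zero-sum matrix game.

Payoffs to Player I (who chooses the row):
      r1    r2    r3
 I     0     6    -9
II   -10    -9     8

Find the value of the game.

Column r2 is strictly dominated by r1 for Player II (it gives Player I more in every row).
The remaining 2×2 game on (I, II) × (r1, r3) has no saddle point. Let Player I play I with probability p; indifference gives −10(1−p) = −9p + 8(1−p), so p = 2/3.
Similarly Player II's optimal q on r1 is 17/27, and the value is 0·(17/27) + (-9)·(10/27) = -10/3.

-10/3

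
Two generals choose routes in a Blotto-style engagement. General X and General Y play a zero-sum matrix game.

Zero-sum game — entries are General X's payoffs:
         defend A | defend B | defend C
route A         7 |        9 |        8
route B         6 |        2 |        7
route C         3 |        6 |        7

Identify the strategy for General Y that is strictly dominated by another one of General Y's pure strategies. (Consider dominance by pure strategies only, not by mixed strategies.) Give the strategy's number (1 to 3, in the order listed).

3

General Y prefers columns that give General X less. Compare defend C with defend A: 7 < 8, 6 < 7, 3 < 7.
So defend A strictly dominates defend C for General Y; defend C is strictly dominated.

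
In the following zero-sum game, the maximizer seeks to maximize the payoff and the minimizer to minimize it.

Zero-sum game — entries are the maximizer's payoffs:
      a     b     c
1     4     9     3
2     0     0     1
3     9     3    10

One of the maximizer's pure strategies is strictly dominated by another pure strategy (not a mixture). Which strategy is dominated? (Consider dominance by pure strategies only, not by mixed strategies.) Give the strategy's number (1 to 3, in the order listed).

Compare 2 with 1: 4 > 0, 9 > 0, 3 > 1.
So 1 strictly dominates 2 for the maximizer; 2 is strictly dominated.

2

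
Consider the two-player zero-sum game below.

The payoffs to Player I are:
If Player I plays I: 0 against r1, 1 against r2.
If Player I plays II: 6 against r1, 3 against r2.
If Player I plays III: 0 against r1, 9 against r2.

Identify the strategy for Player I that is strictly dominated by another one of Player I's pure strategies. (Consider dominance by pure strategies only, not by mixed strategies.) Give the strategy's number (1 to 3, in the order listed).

1

Compare I with II: 6 > 0, 3 > 1.
So II strictly dominates I for Player I; I is strictly dominated.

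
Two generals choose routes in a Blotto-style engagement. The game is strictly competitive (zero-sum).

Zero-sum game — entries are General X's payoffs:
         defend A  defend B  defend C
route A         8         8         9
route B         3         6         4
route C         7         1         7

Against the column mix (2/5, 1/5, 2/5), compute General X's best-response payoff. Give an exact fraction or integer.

42/5

route A: (8)·(2/5) + (8)·(1/5) + (9)·(2/5) = 42/5.
route B: (3)·(2/5) + (6)·(1/5) + (4)·(2/5) = 4.
route C: (7)·(2/5) + (1)·(1/5) + (7)·(2/5) = 29/5.
The best pure response is route A with expected payoff 42/5.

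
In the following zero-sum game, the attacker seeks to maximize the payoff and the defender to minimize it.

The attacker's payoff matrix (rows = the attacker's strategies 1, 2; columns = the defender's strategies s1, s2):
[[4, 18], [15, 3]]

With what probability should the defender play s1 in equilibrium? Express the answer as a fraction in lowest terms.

Row minima are 4 and 3, so the attacker's maximin is 4; column maxima are 15 and 18, so the defender's minimax is 15. These differ, so the equilibrium is in mixed strategies.
Let the defender play s1 with probability q. The attacker is indifferent when 4q + 18(1−q) = 15q + 3(1−q), giving q = 15/26.

15/26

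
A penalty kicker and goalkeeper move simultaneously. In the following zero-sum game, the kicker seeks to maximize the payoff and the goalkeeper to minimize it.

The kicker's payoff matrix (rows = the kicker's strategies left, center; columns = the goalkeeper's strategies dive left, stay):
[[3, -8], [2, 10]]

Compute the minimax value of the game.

46/19

Row minima are -8 and 2, so the kicker's maximin is 2; column maxima are 3 and 10, so the goalkeeper's minimax is 3. These differ, so the equilibrium is in mixed strategies.
Let the kicker play left with probability p. The goalkeeper is indifferent when 3p + 2(1−p) = −8p + 10(1−p), giving p = 8/19.
Let the goalkeeper play dive left with probability q. The kicker is indifferent when 3q − 8(1−q) = 2q + 10(1−q), giving q = 18/19.
The value is 3·(18/19) + (-8)·(1/19) = 46/19.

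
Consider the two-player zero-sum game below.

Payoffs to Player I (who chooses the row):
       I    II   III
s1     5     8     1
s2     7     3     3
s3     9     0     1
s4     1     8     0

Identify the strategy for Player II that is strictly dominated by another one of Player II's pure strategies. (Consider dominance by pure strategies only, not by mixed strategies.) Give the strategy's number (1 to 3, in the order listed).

1

Player II prefers columns that give Player I less. Compare I with III: 1 < 5, 3 < 7, 1 < 9, 0 < 1.
So III strictly dominates I for Player II; I is strictly dominated.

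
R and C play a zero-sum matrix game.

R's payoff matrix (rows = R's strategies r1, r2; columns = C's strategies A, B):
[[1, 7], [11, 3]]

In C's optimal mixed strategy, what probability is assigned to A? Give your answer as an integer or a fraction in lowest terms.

2/7

Row minima are 1 and 3, so R's maximin is 3; column maxima are 11 and 7, so C's minimax is 7. These differ, so the equilibrium is in mixed strategies.
Let C play A with probability q. R is indifferent when q + 7(1−q) = 11q + 3(1−q), giving q = 2/7.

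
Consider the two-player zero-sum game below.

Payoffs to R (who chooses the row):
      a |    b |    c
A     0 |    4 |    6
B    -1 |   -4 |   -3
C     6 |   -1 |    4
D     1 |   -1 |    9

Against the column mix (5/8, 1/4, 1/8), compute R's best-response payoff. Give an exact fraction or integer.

A: (0)·(5/8) + (4)·(1/4) + (6)·(1/8) = 7/4.
B: (-1)·(5/8) + (-4)·(1/4) + (-3)·(1/8) = -2.
C: (6)·(5/8) + (-1)·(1/4) + (4)·(1/8) = 4.
D: (1)·(5/8) + (-1)·(1/4) + (9)·(1/8) = 3/2.
The best pure response is C with expected payoff 4.

4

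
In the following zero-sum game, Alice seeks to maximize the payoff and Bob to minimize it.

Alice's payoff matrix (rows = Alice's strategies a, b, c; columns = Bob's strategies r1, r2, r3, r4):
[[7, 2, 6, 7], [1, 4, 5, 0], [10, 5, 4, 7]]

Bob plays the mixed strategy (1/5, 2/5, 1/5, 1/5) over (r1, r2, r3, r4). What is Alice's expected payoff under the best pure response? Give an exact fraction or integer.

a: (7)·(1/5) + (2)·(2/5) + (6)·(1/5) + (7)·(1/5) = 24/5.
b: (1)·(1/5) + (4)·(2/5) + (5)·(1/5) + (0)·(1/5) = 14/5.
c: (10)·(1/5) + (5)·(2/5) + (4)·(1/5) + (7)·(1/5) = 31/5.
The best pure response is c with expected payoff 31/5.

31/5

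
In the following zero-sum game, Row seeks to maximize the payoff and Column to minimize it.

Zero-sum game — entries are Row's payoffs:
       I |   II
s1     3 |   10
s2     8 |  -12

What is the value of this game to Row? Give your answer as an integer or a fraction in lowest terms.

Row minima are 3 and -12, so Row's maximin is 3; column maxima are 8 and 10, so Column's minimax is 8. These differ, so the equilibrium is in mixed strategies.
Let Row play s1 with probability p. Column is indifferent when 3p + 8(1−p) = 10p − 12(1−p), giving p = 20/27.
Let Column play I with probability q. Row is indifferent when 3q + 10(1−q) = 8q − 12(1−q), giving q = 22/27.
The value is 3·(22/27) + (10)·(5/27) = 116/27.

116/27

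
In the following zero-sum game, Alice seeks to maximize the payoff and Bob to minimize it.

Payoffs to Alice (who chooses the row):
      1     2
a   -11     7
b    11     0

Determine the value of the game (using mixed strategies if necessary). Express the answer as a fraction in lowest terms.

Row minima are -11 and 0, so Alice's maximin is 0; column maxima are 11 and 7, so Bob's minimax is 7. These differ, so the equilibrium is in mixed strategies.
Let Alice play a with probability p. Bob is indifferent when −11p + 11(1−p) = 7p, giving p = 11/29.
Let Bob play 1 with probability q. Alice is indifferent when −11q + 7(1−q) = 11q, giving q = 7/29.
The value is -11·(7/29) + (7)·(22/29) = 77/29.

77/29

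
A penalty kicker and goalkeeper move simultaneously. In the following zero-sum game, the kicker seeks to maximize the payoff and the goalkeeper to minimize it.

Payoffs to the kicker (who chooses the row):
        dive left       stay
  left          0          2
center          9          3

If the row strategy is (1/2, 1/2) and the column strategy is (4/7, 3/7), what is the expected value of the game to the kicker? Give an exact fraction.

Against (4/7, 3/7), each row's expected payoff is left: 6/7; center: 45/7.
Taking the (1/2, 1/2)-weighted average: (1/2)·(6/7) + (1/2)·(45/7) = 51/14.

51/14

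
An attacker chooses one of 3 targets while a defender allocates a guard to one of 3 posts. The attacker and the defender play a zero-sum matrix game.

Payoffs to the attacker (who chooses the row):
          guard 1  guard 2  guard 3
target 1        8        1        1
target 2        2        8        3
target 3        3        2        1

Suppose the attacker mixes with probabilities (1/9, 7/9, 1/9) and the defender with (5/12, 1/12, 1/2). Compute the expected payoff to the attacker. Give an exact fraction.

Against (5/12, 1/12, 1/2), each row's expected payoff is target 1: 47/12; target 2: 3; target 3: 23/12.
Taking the (1/9, 7/9, 1/9)-weighted average: (1/9)·(47/12) + (7/9)·(3) + (1/9)·(23/12) = 161/54.

161/54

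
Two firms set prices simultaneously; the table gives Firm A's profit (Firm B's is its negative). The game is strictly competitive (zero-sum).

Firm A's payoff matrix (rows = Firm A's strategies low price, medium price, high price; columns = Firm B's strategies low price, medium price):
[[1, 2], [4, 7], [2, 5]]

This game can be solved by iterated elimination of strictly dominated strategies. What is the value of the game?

Column medium price is strictly dominated by low price for Firm B (1<2, 4<7, 2<5); eliminate medium price.
Row high price is strictly dominated by row medium price (4>2); eliminate high price.
Row low price is strictly dominated by row medium price (4>1); eliminate low price.
Only (medium price, low price) remains, with payoff 4.

4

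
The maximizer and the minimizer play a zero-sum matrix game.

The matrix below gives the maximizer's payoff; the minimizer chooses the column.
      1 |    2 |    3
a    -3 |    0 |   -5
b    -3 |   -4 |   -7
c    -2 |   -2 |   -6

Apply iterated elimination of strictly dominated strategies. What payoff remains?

-5

Column 2 is strictly dominated by 3 for the minimizer (-5<0, -7<-4, -6<-2); eliminate 2.
Row b is strictly dominated by row c (-2>-3, -6>-7); eliminate b.
Column 1 is strictly dominated by 3 for the minimizer (-5<-3, -6<-2); eliminate 1.
Row c is strictly dominated by row a (-5>-6); eliminate c.
Only (a, 3) remains, with payoff -5.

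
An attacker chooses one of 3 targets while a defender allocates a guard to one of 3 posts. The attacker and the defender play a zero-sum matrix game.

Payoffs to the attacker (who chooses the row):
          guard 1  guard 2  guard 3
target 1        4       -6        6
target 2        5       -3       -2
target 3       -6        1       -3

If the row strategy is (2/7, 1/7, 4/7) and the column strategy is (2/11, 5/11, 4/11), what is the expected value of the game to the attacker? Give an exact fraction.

Against (2/11, 5/11, 4/11), each row's expected payoff is target 1: 2/11; target 2: -13/11; target 3: -19/11.
Taking the (2/7, 1/7, 4/7)-weighted average: (2/7)·(2/11) + (1/7)·(-13/11) + (4/7)·(-19/11) = -85/77.

-85/77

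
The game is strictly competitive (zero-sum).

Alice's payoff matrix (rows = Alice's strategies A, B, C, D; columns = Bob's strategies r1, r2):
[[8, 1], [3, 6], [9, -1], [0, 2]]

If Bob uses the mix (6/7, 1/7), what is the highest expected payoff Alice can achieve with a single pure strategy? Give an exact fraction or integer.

A: (8)·(6/7) + (1)·(1/7) = 7.
B: (3)·(6/7) + (6)·(1/7) = 24/7.
C: (9)·(6/7) + (-1)·(1/7) = 53/7.
D: (0)·(6/7) + (2)·(1/7) = 2/7.
The best pure response is C with expected payoff 53/7.

53/7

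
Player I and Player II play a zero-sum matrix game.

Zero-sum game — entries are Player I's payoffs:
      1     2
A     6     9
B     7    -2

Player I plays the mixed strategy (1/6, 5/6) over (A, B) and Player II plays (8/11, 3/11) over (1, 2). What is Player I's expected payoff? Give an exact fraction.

325/66

Against (8/11, 3/11), each row's expected payoff is A: 75/11; B: 50/11.
Taking the (1/6, 5/6)-weighted average: (1/6)·(75/11) + (5/6)·(50/11) = 325/66.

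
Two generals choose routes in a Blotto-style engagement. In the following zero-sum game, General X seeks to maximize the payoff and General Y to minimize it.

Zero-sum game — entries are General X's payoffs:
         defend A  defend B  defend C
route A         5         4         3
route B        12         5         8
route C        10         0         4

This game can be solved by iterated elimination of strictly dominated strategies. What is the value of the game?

5

Row route C is strictly dominated by row route B (12>10, 5>0, 8>4); eliminate route C.
Row route A is strictly dominated by row route B (12>5, 5>4, 8>3); eliminate route A.
Column defend A is strictly dominated by defend B for General Y (5<12); eliminate defend A.
Column defend C is strictly dominated by defend B for General Y (5<8); eliminate defend C.
Only (route B, defend B) remains, with payoff 5.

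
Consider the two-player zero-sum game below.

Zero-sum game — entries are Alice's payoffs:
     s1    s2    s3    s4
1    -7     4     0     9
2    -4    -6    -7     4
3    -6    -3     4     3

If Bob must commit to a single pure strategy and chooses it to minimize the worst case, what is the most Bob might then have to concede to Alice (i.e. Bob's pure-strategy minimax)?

The worst case (largest entry) in each column is s1: -4, s2: 4, s3: 4, s4: 9.
The best (smallest) of these is -4.

-4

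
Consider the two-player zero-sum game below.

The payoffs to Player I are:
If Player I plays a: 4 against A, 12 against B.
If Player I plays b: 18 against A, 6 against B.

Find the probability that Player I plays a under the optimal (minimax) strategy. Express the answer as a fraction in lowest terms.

3/5

Row minima are 4 and 6, so Player I's maximin is 6; column maxima are 18 and 12, so Player II's minimax is 12. These differ, so the equilibrium is in mixed strategies.
Let Player I play a with probability p. Player II is indifferent when 4p + 18(1−p) = 12p + 6(1−p), giving p = 3/5.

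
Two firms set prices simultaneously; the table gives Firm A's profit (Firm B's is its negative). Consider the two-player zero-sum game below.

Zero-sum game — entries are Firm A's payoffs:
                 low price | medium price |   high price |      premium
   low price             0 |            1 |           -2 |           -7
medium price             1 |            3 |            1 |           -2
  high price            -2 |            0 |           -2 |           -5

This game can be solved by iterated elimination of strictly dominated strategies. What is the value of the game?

Column high price is strictly dominated by premium for Firm B (-7<-2, -2<1, -5<-2); eliminate high price.
Column medium price is strictly dominated by low price for Firm B (0<1, 1<3, -2<0); eliminate medium price.
Column low price is strictly dominated by premium for Firm B (-7<0, -2<1, -5<-2); eliminate low price.
Row high price is strictly dominated by row medium price (-2>-5); eliminate high price.
Row low price is strictly dominated by row medium price (-2>-7); eliminate low price.
Only (medium price, premium) remains, with payoff -2.

-2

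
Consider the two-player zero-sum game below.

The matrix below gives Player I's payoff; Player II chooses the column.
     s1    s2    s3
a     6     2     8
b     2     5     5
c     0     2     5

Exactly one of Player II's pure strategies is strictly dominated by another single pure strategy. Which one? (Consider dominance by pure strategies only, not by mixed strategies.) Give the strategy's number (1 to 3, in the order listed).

3

Player II prefers columns that give Player I less. Compare s3 with s1: 6 < 8, 2 < 5, 0 < 5.
So s1 strictly dominates s3 for Player II; s3 is strictly dominated.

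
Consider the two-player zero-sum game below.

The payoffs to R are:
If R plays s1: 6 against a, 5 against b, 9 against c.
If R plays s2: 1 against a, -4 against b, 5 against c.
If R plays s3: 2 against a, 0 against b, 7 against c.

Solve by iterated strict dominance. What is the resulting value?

Row s2 is strictly dominated by row s1 (6>1, 5>-4, 9>5); eliminate s2.
Column a is strictly dominated by b for C (5<6, 0<2); eliminate a.
Column c is strictly dominated by b for C (5<9, 0<7); eliminate c.
Row s3 is strictly dominated by row s1 (5>0); eliminate s3.
Only (s1, b) remains, with payoff 5.

5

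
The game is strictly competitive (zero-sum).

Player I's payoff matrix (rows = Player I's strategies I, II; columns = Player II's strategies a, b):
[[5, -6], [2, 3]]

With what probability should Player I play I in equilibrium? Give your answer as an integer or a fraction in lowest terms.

Row minima are -6 and 2, so Player I's maximin is 2; column maxima are 5 and 3, so Player II's minimax is 3. These differ, so the equilibrium is in mixed strategies.
Let Player I play I with probability p. Player II is indifferent when 5p + 2(1−p) = −6p + 3(1−p), giving p = 1/12.

1/12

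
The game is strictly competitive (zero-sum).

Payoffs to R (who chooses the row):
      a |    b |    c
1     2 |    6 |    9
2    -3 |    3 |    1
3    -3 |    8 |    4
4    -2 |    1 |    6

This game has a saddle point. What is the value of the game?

Row minima: 2, -3, -3, -2 → R's maximin is 2.
Column maxima: 2, 8, 9 → C's minimax is 2.
They coincide at (1, a), so the value is 2.

2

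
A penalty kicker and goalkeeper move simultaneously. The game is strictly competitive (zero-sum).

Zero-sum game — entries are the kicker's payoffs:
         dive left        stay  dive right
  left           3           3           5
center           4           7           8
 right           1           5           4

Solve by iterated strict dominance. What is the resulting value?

Row left is strictly dominated by row center (4>3, 7>3, 8>5); eliminate left.
Column dive right is strictly dominated by dive left for the goalkeeper (4<8, 1<4); eliminate dive right.
Column stay is strictly dominated by dive left for the goalkeeper (4<7, 1<5); eliminate stay.
Row right is strictly dominated by row center (4>1); eliminate right.
Only (center, dive left) remains, with payoff 4.

4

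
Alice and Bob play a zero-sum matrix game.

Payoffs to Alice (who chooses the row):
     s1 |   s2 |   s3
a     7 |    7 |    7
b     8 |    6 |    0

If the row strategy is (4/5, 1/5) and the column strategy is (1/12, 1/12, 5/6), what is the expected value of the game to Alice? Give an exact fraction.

35/6

Against (1/12, 1/12, 5/6), each row's expected payoff is a: 7; b: 7/6.
Taking the (4/5, 1/5)-weighted average: (4/5)·(7) + (1/5)·(7/6) = 35/6.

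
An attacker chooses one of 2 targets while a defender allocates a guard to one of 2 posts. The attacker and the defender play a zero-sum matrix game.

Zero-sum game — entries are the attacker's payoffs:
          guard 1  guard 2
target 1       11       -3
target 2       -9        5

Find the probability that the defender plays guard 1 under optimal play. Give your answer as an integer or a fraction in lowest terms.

Row minima are -3 and -9, so the attacker's maximin is -3; column maxima are 11 and 5, so the defender's minimax is 5. These differ, so the equilibrium is in mixed strategies.
Let the defender play guard 1 with probability q. The attacker is indifferent when 11q − 3(1−q) = −9q + 5(1−q), giving q = 2/7.

2/7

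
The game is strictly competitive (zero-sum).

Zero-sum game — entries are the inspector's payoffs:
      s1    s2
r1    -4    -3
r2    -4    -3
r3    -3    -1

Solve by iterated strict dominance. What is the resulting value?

Row r2 is strictly dominated by row r3 (-3>-4, -1>-3); eliminate r2.
Column s2 is strictly dominated by s1 for the inspectee (-4<-3, -3<-1); eliminate s2.
Row r1 is strictly dominated by row r3 (-3>-4); eliminate r1.
Only (r3, s1) remains, with payoff -3.

-3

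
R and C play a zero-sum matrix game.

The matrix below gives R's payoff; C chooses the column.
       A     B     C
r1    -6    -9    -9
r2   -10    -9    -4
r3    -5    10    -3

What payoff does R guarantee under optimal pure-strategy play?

Row minima: -9, -10, -5 → R's maximin is -5.
Column maxima: -5, 10, -3 → C's minimax is -5.
They coincide at (r3, A), so the value is -5.

-5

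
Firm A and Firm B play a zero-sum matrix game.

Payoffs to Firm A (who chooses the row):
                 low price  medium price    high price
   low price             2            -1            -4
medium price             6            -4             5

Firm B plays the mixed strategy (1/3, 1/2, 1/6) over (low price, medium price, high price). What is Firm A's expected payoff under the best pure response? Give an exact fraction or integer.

low price: (2)·(1/3) + (-1)·(1/2) + (-4)·(1/6) = -1/2.
medium price: (6)·(1/3) + (-4)·(1/2) + (5)·(1/6) = 5/6.
The best pure response is medium price with expected payoff 5/6.

5/6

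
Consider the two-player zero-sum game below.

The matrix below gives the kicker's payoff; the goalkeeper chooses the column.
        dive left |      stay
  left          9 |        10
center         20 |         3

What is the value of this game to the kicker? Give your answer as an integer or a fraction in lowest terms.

Row minima are 9 and 3, so the kicker's maximin is 9; column maxima are 20 and 10, so the goalkeeper's minimax is 10. These differ, so the equilibrium is in mixed strategies.
Let the kicker play left with probability p. The goalkeeper is indifferent when 9p + 20(1−p) = 10p + 3(1−p), giving p = 17/18.
Let the goalkeeper play dive left with probability q. The kicker is indifferent when 9q + 10(1−q) = 20q + 3(1−q), giving q = 7/18.
The value is 9·(7/18) + (10)·(11/18) = 173/18.

173/18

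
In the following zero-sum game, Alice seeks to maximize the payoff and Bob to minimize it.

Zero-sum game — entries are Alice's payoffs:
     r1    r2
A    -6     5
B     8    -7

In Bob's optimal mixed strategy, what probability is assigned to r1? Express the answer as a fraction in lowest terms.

Row minima are -6 and -7, so Alice's maximin is -6; column maxima are 8 and 5, so Bob's minimax is 5. These differ, so the equilibrium is in mixed strategies.
Let Bob play r1 with probability q. Alice is indifferent when −6q + 5(1−q) = 8q − 7(1−q), giving q = 6/13.

6/13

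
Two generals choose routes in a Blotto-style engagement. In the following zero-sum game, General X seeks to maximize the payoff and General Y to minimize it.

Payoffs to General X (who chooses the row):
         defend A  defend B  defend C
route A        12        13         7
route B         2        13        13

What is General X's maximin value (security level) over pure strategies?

7

The worst-case payoff for each row is route A: 7, route B: 2.
The best of these is 7.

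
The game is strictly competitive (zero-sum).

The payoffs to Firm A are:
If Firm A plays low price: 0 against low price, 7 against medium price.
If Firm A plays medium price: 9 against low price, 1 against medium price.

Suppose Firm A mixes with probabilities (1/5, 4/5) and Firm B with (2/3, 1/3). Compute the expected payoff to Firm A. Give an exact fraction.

Against (2/3, 1/3), each row's expected payoff is low price: 7/3; medium price: 19/3.
Taking the (1/5, 4/5)-weighted average: (1/5)·(7/3) + (4/5)·(19/3) = 83/15.

83/15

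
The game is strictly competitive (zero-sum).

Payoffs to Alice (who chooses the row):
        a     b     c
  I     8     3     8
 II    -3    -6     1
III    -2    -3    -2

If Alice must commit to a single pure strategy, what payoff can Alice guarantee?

3

The worst-case payoff for each row is I: 3, II: -6, III: -3.
The best of these is 3.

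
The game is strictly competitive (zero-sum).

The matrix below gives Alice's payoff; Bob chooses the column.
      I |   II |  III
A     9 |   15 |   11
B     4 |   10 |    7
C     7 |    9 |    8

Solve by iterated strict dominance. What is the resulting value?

Row C is strictly dominated by row A (9>7, 15>9, 11>8); eliminate C.
Row B is strictly dominated by row A (9>4, 15>10, 11>7); eliminate B.
Column III is strictly dominated by I for Bob (9<11); eliminate III.
Column II is strictly dominated by I for Bob (9<15); eliminate II.
Only (A, I) remains, with payoff 9.

9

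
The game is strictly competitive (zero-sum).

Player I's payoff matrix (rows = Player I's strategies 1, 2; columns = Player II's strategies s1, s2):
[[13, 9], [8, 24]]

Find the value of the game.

Row minima are 9 and 8, so Player I's maximin is 9; column maxima are 13 and 24, so Player II's minimax is 13. These differ, so the equilibrium is in mixed strategies.
Let Player I play 1 with probability p. Player II is indifferent when 13p + 8(1−p) = 9p + 24(1−p), giving p = 4/5.
Let Player II play s1 with probability q. Player I is indifferent when 13q + 9(1−q) = 8q + 24(1−q), giving q = 3/4.
The value is 13·(3/4) + (9)·(1/4) = 12.

12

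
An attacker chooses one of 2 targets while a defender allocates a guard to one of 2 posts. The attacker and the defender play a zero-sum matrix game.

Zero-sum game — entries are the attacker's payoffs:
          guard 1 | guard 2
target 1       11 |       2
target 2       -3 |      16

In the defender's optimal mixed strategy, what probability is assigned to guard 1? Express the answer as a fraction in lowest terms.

Row minima are 2 and -3, so the attacker's maximin is 2; column maxima are 11 and 16, so the defender's minimax is 11. These differ, so the equilibrium is in mixed strategies.
Let the defender play guard 1 with probability q. The attacker is indifferent when 11q + 2(1−q) = −3q + 16(1−q), giving q = 1/2.

1/2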